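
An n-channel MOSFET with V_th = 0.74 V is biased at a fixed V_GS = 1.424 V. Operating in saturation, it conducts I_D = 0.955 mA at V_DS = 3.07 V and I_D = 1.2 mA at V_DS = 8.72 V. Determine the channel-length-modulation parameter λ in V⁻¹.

λ = 0.0528 V⁻¹

With V_GS fixed, I_D ∝ (1 + λ V_DS) in saturation, so I_D2/I_D1 = (1 + λ V_DS2)/(1 + λ V_DS1).
1.2/0.955 = 1.257 = (1 + 8.72 λ)/(1 + 3.07 λ).
Solving: λ (I_D1 V_DS2 − I_D2 V_DS1) = I_D2 − I_D1, so λ = (1.2 − 0.955) / (0.955 × 8.72 − 1.2 × 3.07) = 0.245 / 4.64 = 0.0528 V⁻¹.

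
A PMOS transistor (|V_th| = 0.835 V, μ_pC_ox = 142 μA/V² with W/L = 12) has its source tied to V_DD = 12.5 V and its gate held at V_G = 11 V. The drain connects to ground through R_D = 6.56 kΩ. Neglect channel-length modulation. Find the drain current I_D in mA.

I_D = 0.377 mA

V_SG = V_DD − V_G = 12.5 − 11 = 1.5 V, so V_ov = 1.5 − 0.835 = 0.665 V.
k_p = μ_pC_ox · (W/L) = 1.704 mA/V².
Assume saturation: I_D = ½ k_p V_ov² = 0.5 × 1.704 × 0.665² = 0.377 mA, giving V_SD = V_DD − I_D R_D = 12.5 − 0.377 × 6.56 = 10 V.
V_SD = 10 V ≥ V_ov = 0.665 V, confirming saturation.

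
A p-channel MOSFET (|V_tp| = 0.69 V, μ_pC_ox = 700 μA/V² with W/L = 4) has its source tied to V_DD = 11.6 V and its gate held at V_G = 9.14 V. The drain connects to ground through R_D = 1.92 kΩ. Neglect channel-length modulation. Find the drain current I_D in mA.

V_SG = V_DD − V_G = 11.6 − 9.14 = 2.46 V, so V_ov = 2.46 − 0.69 = 1.77 V.
k_p = μ_pC_ox · (W/L) = 2.8 mA/V².
Assume saturation: I_D = ½ k_p V_ov² = 0.5 × 2.8 × 1.77² = 4.39 mA, giving V_SD = V_DD − I_D R_D = 11.6 − 4.39 × 1.92 = 3.18 V.
V_SD = 3.18 V ≥ V_ov = 1.77 V, confirming saturation.

I_D = 4.39 mA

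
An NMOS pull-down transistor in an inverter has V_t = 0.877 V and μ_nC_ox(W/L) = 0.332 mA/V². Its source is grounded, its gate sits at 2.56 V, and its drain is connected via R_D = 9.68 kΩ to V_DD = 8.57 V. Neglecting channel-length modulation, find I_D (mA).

I_D = 0.470 mA

V_GS = V_G = 2.56 V, so V_ov = 2.56 − 0.877 = 1.68 V.
Assume saturation: I_D = ½ k_n V_ov² = 0.5 × 0.332 × 1.68² = 0.47 mA, giving V_DS = V_DD − I_D R_D = 8.57 − 0.47 × 9.68 = 4.02 V.
V_DS = 4.02 V ≥ V_ov = 1.68 V, confirming saturation.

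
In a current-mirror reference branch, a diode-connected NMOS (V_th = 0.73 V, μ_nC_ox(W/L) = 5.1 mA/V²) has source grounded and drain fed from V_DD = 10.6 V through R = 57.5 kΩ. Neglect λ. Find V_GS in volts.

V_GS = 0.986 V

With gate tied to drain, V_GS = V_DS ≥ V_GS − V_th, so the device is in saturation.
KCL at the drain: ½ k_n (V_GS − V_th)² = (V_DD − V_GS)/R.
Let x = V_GS − 0.73. Then 147 x² + x − 9.87 = 0, giving x = 0.256 V (positive root), so V_GS = 0.986 V.
I_D = (V_DD − V_GS)/R = (10.6 − 0.986) / 57.5 = 0.167 mA.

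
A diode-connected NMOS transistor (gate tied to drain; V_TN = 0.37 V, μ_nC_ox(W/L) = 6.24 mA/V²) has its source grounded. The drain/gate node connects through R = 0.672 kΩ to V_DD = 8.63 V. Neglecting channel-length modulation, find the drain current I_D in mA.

I_D = 9.67 mA

With gate tied to drain, V_GS = V_DS ≥ V_GS − V_TN, so the device is in saturation.
KCL at the drain: ½ k_n (V_GS − V_TN)² = (V_DD − V_GS)/R.
Let x = V_GS − 0.37. Then 2.1 x² + x − 8.26 = 0, giving x = 1.76 V (positive root), so V_GS = 2.13 V.
I_D = (V_DD − V_GS)/R = (8.63 − 2.13) / 0.672 = 9.67 mA.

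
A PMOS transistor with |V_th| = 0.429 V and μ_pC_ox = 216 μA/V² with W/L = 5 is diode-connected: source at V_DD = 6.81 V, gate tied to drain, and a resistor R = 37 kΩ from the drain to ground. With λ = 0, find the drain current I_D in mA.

With gate tied to drain, V_SG = V_SD ≥ V_SG − |V_th|, so the device is in saturation.
k_p = μ_pC_ox · (W/L) = 1.08 mA/V².
KCL at the drain: ½ k_p (V_SG − |V_th|)² = (V_DD − V_SG)/R.
Let x = V_SG − 0.429. Then 20 x² + x − 6.381 = 0, giving x = 0.541 V (positive root), so V_SG = 0.97 V.
I_D = (V_DD − V_SG)/R = (6.81 − 0.97) / 37 = 0.158 mA.

I_D = 0.158 mA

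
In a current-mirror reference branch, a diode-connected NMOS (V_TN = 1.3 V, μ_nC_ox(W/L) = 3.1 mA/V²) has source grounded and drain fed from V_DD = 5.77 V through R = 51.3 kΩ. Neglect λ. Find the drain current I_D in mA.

With gate tied to drain, V_GS = V_DS ≥ V_GS − V_TN, so the device is in saturation.
KCL at the drain: ½ k_n (V_GS − V_TN)² = (V_DD − V_GS)/R.
Let x = V_GS − 1.3. Then 79.5 x² + x − 4.47 = 0, giving x = 0.231 V (positive root), so V_GS = 1.53 V.
I_D = (V_DD − V_GS)/R = (5.77 − 1.53) / 51.3 = 0.0826 mA.

I_D = 0.0826 mA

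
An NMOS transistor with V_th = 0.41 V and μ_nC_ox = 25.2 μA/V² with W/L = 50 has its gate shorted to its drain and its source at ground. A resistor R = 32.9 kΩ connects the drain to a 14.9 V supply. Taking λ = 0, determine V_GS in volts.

With gate tied to drain, V_GS = V_DS ≥ V_GS − V_th, so the device is in saturation.
k_n = μ_nC_ox · (W/L) = 1.26 mA/V².
KCL at the drain: ½ k_n (V_GS − V_th)² = (V_DD − V_GS)/R.
Let x = V_GS − 0.41. Then 20.7 x² + x − 14.49 = 0, giving x = 0.812 V (positive root), so V_GS = 1.22 V.
I_D = (V_DD − V_GS)/R = (14.9 − 1.22) / 32.9 = 0.416 mA.

V_GS = 1.22 V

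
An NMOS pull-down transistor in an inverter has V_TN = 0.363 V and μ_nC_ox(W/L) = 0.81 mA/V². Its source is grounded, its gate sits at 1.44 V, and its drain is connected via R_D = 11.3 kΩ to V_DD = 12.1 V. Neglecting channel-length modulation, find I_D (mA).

I_D = 0.470 mA

V_GS = V_G = 1.44 V, so V_ov = 1.44 − 0.363 = 1.08 V.
Assume saturation: I_D = ½ k_n V_ov² = 0.5 × 0.81 × 1.08² = 0.47 mA, giving V_DS = V_DD − I_D R_D = 12.1 − 0.47 × 11.3 = 6.79 V.
V_DS = 6.79 V ≥ V_ov = 1.08 V, confirming saturation.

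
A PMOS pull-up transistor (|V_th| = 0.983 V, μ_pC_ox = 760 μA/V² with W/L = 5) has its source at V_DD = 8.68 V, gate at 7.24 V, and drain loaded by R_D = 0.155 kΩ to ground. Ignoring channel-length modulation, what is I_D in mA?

V_SG = V_DD − V_G = 8.68 − 7.24 = 1.44 V, so V_ov = 1.44 − 0.983 = 0.457 V.
k_p = μ_pC_ox · (W/L) = 3.8 mA/V².
Assume saturation: I_D = ½ k_p V_ov² = 0.5 × 3.8 × 0.457² = 0.397 mA, giving V_SD = V_DD − I_D R_D = 8.68 − 0.397 × 0.155 = 8.62 V.
V_SD = 8.62 V ≥ V_ov = 0.457 V, confirming saturation.

I_D = 0.397 mA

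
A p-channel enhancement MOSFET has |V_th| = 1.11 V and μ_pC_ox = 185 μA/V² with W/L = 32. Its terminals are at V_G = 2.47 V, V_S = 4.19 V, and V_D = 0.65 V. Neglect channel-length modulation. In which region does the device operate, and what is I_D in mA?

Saturation; I_D = 1.10 mA

V_SG = V_S − V_G = 4.19 − 2.47 = 1.72 V; V_SD = V_S − V_D = 4.19 − 0.65 = 3.54 V.
k_p = μ_pC_ox · (W/L) = 5.92 mA/V².
V_ov = V_SG − |V_th| = 1.72 − 1.11 = 0.61 V.
Since V_SD = 3.54 V ≥ V_ov = 0.61 V, the device is in saturation.
I_D = ½ k_p V_ov² = 0.5 × 5.92 × 0.61² = 1.1 mA.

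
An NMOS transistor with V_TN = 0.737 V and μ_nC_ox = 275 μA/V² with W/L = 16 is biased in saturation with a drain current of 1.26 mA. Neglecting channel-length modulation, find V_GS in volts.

V_GS = 1.49 V

k_n = μ_nC_ox · (W/L) = 4.4 mA/V².
In saturation I_D = ½ k_n (V_GS − V_TN)², so V_GS − V_TN = √(2 I_D / k_n) = √(2 × 1.26 / 4.4) = 0.757 V.
V_GS = 0.737 + 0.757 = 1.49 V.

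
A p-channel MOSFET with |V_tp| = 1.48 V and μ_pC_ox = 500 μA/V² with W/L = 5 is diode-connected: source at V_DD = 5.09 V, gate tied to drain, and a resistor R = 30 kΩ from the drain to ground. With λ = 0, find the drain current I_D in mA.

I_D = 0.110 mA

With gate tied to drain, V_SG = V_SD ≥ V_SG − |V_tp|, so the device is in saturation.
k_p = μ_pC_ox · (W/L) = 2.5 mA/V².
KCL at the drain: ½ k_p (V_SG − |V_tp|)² = (V_DD − V_SG)/R.
Let x = V_SG − 1.48. Then 37.5 x² + x − 3.61 = 0, giving x = 0.297 V (positive root), so V_SG = 1.78 V.
I_D = (V_DD − V_SG)/R = (5.09 − 1.78) / 30 = 0.11 mA.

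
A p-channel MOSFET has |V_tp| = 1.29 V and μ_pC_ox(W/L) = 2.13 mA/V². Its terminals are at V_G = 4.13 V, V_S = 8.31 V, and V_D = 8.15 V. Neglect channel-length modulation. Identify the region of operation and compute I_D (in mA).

V_SG = V_S − V_G = 8.31 − 4.13 = 4.18 V; V_SD = V_S − V_D = 8.31 − 8.15 = 0.16 V.
V_ov = V_SG − |V_tp| = 4.18 − 1.29 = 2.89 V.
Since V_SD = 0.16 V < V_ov = 2.89 V, the device is in the triode region.
I_D = k_p [V_ov · V_SD − ½ V_SD²] = 2.13 × [2.89 × 0.16 − 0.5 × 0.16²] = 0.958 mA.

Triode; I_D = 0.958 mA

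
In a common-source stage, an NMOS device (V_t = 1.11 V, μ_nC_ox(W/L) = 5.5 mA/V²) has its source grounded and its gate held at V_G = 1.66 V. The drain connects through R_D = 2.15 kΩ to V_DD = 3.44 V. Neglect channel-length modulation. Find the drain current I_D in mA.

V_GS = V_G = 1.66 V, so V_ov = 1.66 − 1.11 = 0.55 V.
Assume saturation: I_D = ½ k_n V_ov² = 0.5 × 5.5 × 0.55² = 0.832 mA, giving V_DS = V_DD − I_D R_D = 3.44 − 0.832 × 2.15 = 1.65 V.
V_DS = 1.65 V ≥ V_ov = 0.55 V, confirming saturation.

I_D = 0.832 mA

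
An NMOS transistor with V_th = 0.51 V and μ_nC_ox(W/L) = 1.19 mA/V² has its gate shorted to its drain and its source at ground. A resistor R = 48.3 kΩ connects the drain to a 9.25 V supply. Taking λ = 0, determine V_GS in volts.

V_GS = 1.04 V

With gate tied to drain, V_GS = V_DS ≥ V_GS − V_th, so the device is in saturation.
KCL at the drain: ½ k_n (V_GS − V_th)² = (V_DD − V_GS)/R.
Let x = V_GS − 0.51. Then 28.7 x² + x − 8.74 = 0, giving x = 0.534 V (positive root), so V_GS = 1.04 V.
I_D = (V_DD − V_GS)/R = (9.25 − 1.04) / 48.3 = 0.17 mA.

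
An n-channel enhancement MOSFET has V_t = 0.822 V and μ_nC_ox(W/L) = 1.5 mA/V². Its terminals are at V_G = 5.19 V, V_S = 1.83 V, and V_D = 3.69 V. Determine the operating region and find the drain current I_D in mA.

Triode; I_D = 4.49 mA

V_GS = V_G − V_S = 5.19 − 1.83 = 3.36 V; V_DS = V_D − V_S = 3.69 − 1.83 = 1.86 V.
V_ov = V_GS − V_t = 3.36 − 0.822 = 2.54 V.
Since V_DS = 1.86 V < V_ov = 2.54 V, the device is in the triode region.
I_D = k_n [V_ov · V_DS − ½ V_DS²] = 1.5 × [2.54 × 1.86 − 0.5 × 1.86²] = 4.49 mA.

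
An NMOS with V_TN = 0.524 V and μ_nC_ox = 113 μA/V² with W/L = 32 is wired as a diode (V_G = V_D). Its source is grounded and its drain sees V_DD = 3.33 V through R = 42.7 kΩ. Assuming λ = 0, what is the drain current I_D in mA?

I_D = 0.0614 mA

With gate tied to drain, V_GS = V_DS ≥ V_GS − V_TN, so the device is in saturation.
k_n = μ_nC_ox · (W/L) = 3.616 mA/V².
KCL at the drain: ½ k_n (V_GS − V_TN)² = (V_DD − V_GS)/R.
Let x = V_GS − 0.524. Then 77.2 x² + x − 2.806 = 0, giving x = 0.184 V (positive root), so V_GS = 0.708 V.
I_D = (V_DD − V_GS)/R = (3.33 − 0.708) / 42.7 = 0.0614 mA.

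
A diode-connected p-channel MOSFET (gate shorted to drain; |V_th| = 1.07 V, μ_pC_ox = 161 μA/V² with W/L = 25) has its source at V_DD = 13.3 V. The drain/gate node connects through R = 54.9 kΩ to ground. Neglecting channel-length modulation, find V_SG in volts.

V_SG = 1.40 V

With gate tied to drain, V_SG = V_SD ≥ V_SG − |V_th|, so the device is in saturation.
k_p = μ_pC_ox · (W/L) = 4.025 mA/V².
KCL at the drain: ½ k_p (V_SG − |V_th|)² = (V_DD − V_SG)/R.
Let x = V_SG − 1.07. Then 110 x² + x − 12.23 = 0, giving x = 0.328 V (positive root), so V_SG = 1.4 V.
I_D = (V_DD − V_SG)/R = (13.3 − 1.4) / 54.9 = 0.217 mA.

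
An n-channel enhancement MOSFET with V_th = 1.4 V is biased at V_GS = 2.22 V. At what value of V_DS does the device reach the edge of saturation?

The boundary between triode and saturation is V_DS = V_GS − V_th = V_ov.
V_ov = 2.22 − 1.4 = 0.82 V.

V_DS,sat = 0.820 V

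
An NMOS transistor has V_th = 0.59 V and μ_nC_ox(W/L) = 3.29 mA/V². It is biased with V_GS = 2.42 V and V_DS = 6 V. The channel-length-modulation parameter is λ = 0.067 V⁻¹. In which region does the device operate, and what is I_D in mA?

V_ov = V_GS − V_th = 2.42 − 0.59 = 1.83 V.
Since V_DS = 6 V ≥ V_ov = 1.83 V, the device is in saturation.
I_D = ½ k_n V_ov² (1 + λ V_DS) = 0.5 × 3.29 × 1.83² × (1 + 0.067 × 6) = 7.72 mA.

Saturation; I_D = 7.72 mA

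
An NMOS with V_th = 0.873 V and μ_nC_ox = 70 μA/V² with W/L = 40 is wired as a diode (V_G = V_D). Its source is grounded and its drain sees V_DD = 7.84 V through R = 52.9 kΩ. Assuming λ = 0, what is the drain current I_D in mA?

I_D = 0.126 mA

With gate tied to drain, V_GS = V_DS ≥ V_GS − V_th, so the device is in saturation.
k_n = μ_nC_ox · (W/L) = 2.8 mA/V².
KCL at the drain: ½ k_n (V_GS − V_th)² = (V_DD − V_GS)/R.
Let x = V_GS − 0.873. Then 74.1 x² + x − 6.967 = 0, giving x = 0.3 V (positive root), so V_GS = 1.17 V.
I_D = (V_DD − V_GS)/R = (7.84 − 1.17) / 52.9 = 0.126 mA.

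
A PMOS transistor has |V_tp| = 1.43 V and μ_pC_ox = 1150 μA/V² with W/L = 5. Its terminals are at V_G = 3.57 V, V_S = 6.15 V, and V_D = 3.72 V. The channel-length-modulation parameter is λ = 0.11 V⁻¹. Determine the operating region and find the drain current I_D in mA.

Saturation; I_D = 4.82 mA

V_SG = V_S − V_G = 6.15 − 3.57 = 2.58 V; V_SD = V_S − V_D = 6.15 − 3.72 = 2.43 V.
k_p = μ_pC_ox · (W/L) = 5.75 mA/V².
V_ov = V_SG − |V_tp| = 2.58 − 1.43 = 1.15 V.
Since V_SD = 2.43 V ≥ V_ov = 1.15 V, the device is in saturation.
I_D = ½ k_p V_ov² (1 + λ V_SD) = 0.5 × 5.75 × 1.15² × (1 + 0.11 × 2.43) = 4.82 mA.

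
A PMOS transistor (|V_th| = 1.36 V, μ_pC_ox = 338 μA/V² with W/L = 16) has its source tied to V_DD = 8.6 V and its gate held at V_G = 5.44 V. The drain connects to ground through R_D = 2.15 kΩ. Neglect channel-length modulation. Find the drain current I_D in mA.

I_D = 3.79 mA

V_SG = V_DD − V_G = 8.6 − 5.44 = 3.16 V, so V_ov = 3.16 − 1.36 = 1.8 V.
k_p = μ_pC_ox · (W/L) = 5.408 mA/V².
Assume saturation: I_D = ½ k_p V_ov² = 0.5 × 5.408 × 1.8² = 8.76 mA, giving V_SD = V_DD − I_D R_D = 8.6 − 8.76 × 2.15 = -10.2 V.
But -10.2 V < V_ov = 1.8 V, so the device is actually in triode.
In triode I_D = k_p[V_ov V_SD − ½ V_SD²] and I_D = (V_DD − V_SD)/R_D. Equating: 5.81 V_SD² − 21.93 V_SD + 8.6 = 0, giving V_SD = 0.445 V (the root below V_ov).
I_D = (8.6 − 0.445) / 2.15 = 3.79 mA.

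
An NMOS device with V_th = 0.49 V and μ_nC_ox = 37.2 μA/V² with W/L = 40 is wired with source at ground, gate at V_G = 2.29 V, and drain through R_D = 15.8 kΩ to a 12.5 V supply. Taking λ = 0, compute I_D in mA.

I_D = 0.771 mA

V_GS = V_G = 2.29 V, so V_ov = 2.29 − 0.49 = 1.8 V.
k_n = μ_nC_ox · (W/L) = 1.488 mA/V².
Assume saturation: I_D = ½ k_n V_ov² = 0.5 × 1.488 × 1.8² = 2.41 mA, giving V_DS = V_DD − I_D R_D = 12.5 − 2.41 × 15.8 = -25.6 V.
But -25.6 V < V_ov = 1.8 V, so the device is actually in triode.
In triode I_D = k_n[V_ov V_DS − ½ V_DS²] and I_D = (V_DD − V_DS)/R_D. Equating: 11.8 V_DS² − 43.32 V_DS + 12.5 = 0, giving V_DS = 0.316 V (the root below V_ov).
I_D = (12.5 − 0.316) / 15.8 = 0.771 mA.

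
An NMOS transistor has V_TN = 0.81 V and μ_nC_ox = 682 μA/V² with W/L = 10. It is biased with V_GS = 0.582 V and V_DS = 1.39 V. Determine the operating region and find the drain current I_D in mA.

Cutoff; I_D = 0 mA

V_GS = 0.582 V < V_TN = 0.81 V, so the transistor is in cutoff.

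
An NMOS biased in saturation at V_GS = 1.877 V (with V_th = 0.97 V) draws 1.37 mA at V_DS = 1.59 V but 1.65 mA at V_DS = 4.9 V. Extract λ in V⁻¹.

With V_GS fixed, I_D ∝ (1 + λ V_DS) in saturation, so I_D2/I_D1 = (1 + λ V_DS2)/(1 + λ V_DS1).
1.65/1.37 = 1.204 = (1 + 4.9 λ)/(1 + 1.59 λ).
Solving: λ (I_D1 V_DS2 − I_D2 V_DS1) = I_D2 − I_D1, so λ = (1.65 − 1.37) / (1.37 × 4.9 − 1.65 × 1.59) = 0.28 / 4.09 = 0.0685 V⁻¹.

λ = 0.0685 V⁻¹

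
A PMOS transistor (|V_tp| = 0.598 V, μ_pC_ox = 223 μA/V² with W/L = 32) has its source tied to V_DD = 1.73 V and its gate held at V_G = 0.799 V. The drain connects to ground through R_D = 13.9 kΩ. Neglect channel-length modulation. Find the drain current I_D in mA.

I_D = 0.120 mA

V_SG = V_DD − V_G = 1.73 − 0.799 = 0.931 V, so V_ov = 0.931 − 0.598 = 0.333 V.
k_p = μ_pC_ox · (W/L) = 7.136 mA/V².
Assume saturation: I_D = ½ k_p V_ov² = 0.5 × 7.136 × 0.333² = 0.396 mA, giving V_SD = V_DD − I_D R_D = 1.73 − 0.396 × 13.9 = -3.77 V.
But -3.77 V < V_ov = 0.333 V, so the device is actually in triode.
In triode I_D = k_p[V_ov V_SD − ½ V_SD²] and I_D = (V_DD − V_SD)/R_D. Equating: 49.6 V_SD² − 34.03 V_SD + 1.73 = 0, giving V_SD = 0.0553 V (the root below V_ov).
I_D = (1.73 − 0.0553) / 13.9 = 0.12 mA.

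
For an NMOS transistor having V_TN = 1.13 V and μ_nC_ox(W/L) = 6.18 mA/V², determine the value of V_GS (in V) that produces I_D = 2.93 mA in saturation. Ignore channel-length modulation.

In saturation I_D = ½ k_n (V_GS − V_TN)², so V_GS − V_TN = √(2 I_D / k_n) = √(2 × 2.93 / 6.18) = 0.974 V.
V_GS = 1.13 + 0.974 = 2.1 V.

V_GS = 2.10 V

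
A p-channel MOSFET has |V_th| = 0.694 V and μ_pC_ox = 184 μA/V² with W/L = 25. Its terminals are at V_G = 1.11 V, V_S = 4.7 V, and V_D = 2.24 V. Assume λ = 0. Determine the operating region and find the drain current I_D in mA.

Triode; I_D = 18.9 mA

V_SG = V_S − V_G = 4.7 − 1.11 = 3.59 V; V_SD = V_S − V_D = 4.7 − 2.24 = 2.46 V.
k_p = μ_pC_ox · (W/L) = 4.6 mA/V².
V_ov = V_SG − |V_th| = 3.59 − 0.694 = 2.9 V.
Since V_SD = 2.46 V < V_ov = 2.9 V, the device is in the triode region.
I_D = k_p [V_ov · V_SD − ½ V_SD²] = 4.6 × [2.9 × 2.46 − 0.5 × 2.46²] = 18.9 mA.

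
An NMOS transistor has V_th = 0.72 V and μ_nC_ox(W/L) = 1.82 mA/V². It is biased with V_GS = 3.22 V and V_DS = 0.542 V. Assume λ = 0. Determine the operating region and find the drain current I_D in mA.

V_ov = V_GS − V_th = 3.22 − 0.72 = 2.5 V.
Since V_DS = 0.542 V < V_ov = 2.5 V, the device is in the triode region.
I_D = k_n [V_ov · V_DS − ½ V_DS²] = 1.82 × [2.5 × 0.542 − 0.5 × 0.542²] = 2.2 mA.

Triode; I_D = 2.20 mA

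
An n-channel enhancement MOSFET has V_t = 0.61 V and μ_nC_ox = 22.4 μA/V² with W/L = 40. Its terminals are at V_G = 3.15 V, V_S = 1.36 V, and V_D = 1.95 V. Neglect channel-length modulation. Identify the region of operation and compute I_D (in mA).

V_GS = V_G − V_S = 3.15 − 1.36 = 1.79 V; V_DS = V_D − V_S = 1.95 − 1.36 = 0.59 V.
k_n = μ_nC_ox · (W/L) = 0.896 mA/V².
V_ov = V_GS − V_t = 1.79 − 0.61 = 1.18 V.
Since V_DS = 0.59 V < V_ov = 1.18 V, the device is in the triode region.
I_D = k_n [V_ov · V_DS − ½ V_DS²] = 0.896 × [1.18 × 0.59 − 0.5 × 0.59²] = 0.468 mA.

Triode; I_D = 0.468 mA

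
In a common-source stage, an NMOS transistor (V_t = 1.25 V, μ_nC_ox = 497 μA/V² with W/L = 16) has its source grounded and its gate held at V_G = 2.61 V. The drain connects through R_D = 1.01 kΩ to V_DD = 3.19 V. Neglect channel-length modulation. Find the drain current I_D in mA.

I_D = 2.86 mA

V_GS = V_G = 2.61 V, so V_ov = 2.61 − 1.25 = 1.36 V.
k_n = μ_nC_ox · (W/L) = 7.952 mA/V².
Assume saturation: I_D = ½ k_n V_ov² = 0.5 × 7.952 × 1.36² = 7.35 mA, giving V_DS = V_DD − I_D R_D = 3.19 − 7.35 × 1.01 = -4.24 V.
But -4.24 V < V_ov = 1.36 V, so the device is actually in triode.
In triode I_D = k_n[V_ov V_DS − ½ V_DS²] and I_D = (V_DD − V_DS)/R_D. Equating: 4.02 V_DS² − 11.92 V_DS + 3.19 = 0, giving V_DS = 0.297 V (the root below V_ov).
I_D = (3.19 − 0.297) / 1.01 = 2.86 mA.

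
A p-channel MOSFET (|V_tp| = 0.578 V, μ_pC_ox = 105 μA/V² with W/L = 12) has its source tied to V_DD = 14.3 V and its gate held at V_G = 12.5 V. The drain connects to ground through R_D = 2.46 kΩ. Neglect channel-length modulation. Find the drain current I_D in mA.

I_D = 0.941 mA

V_SG = V_DD − V_G = 14.3 − 12.5 = 1.8 V, so V_ov = 1.8 − 0.578 = 1.22 V.
k_p = μ_pC_ox · (W/L) = 1.26 mA/V².
Assume saturation: I_D = ½ k_p V_ov² = 0.5 × 1.26 × 1.22² = 0.941 mA, giving V_SD = V_DD − I_D R_D = 14.3 − 0.941 × 2.46 = 12 V.
V_SD = 12 V ≥ V_ov = 1.22 V, confirming saturation.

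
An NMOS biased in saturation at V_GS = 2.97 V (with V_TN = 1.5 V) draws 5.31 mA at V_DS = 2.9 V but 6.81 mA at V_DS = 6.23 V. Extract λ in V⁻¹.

λ = 0.113 V⁻¹

With V_GS fixed, I_D ∝ (1 + λ V_DS) in saturation, so I_D2/I_D1 = (1 + λ V_DS2)/(1 + λ V_DS1).
6.81/5.31 = 1.282 = (1 + 6.23 λ)/(1 + 2.9 λ).
Solving: λ (I_D1 V_DS2 − I_D2 V_DS1) = I_D2 − I_D1, so λ = (6.81 − 5.31) / (5.31 × 6.23 − 6.81 × 2.9) = 1.5 / 13.3 = 0.113 V⁻¹.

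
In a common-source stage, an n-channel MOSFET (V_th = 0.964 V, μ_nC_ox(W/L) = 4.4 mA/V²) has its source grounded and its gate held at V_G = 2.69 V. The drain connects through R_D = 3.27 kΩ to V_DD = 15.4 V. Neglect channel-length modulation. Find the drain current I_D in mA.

I_D = 4.48 mA

V_GS = V_G = 2.69 V, so V_ov = 2.69 − 0.964 = 1.73 V.
Assume saturation: I_D = ½ k_n V_ov² = 0.5 × 4.4 × 1.73² = 6.55 mA, giving V_DS = V_DD − I_D R_D = 15.4 − 6.55 × 3.27 = -6.03 V.
But -6.03 V < V_ov = 1.73 V, so the device is actually in triode.
In triode I_D = k_n[V_ov V_DS − ½ V_DS²] and I_D = (V_DD − V_DS)/R_D. Equating: 7.19 V_DS² − 25.83 V_DS + 15.4 = 0, giving V_DS = 0.755 V (the root below V_ov).
I_D = (15.4 − 0.755) / 3.27 = 4.48 mA.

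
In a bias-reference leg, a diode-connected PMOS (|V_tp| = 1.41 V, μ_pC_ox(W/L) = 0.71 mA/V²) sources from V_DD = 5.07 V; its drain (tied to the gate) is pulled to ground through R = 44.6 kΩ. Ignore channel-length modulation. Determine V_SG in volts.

With gate tied to drain, V_SG = V_SD ≥ V_SG − |V_tp|, so the device is in saturation.
KCL at the drain: ½ k_p (V_SG − |V_tp|)² = (V_DD − V_SG)/R.
Let x = V_SG − 1.41. Then 15.8 x² + x − 3.66 = 0, giving x = 0.45 V (positive root), so V_SG = 1.86 V.
I_D = (V_DD − V_SG)/R = (5.07 − 1.86) / 44.6 = 0.072 mA.

V_SG = 1.86 V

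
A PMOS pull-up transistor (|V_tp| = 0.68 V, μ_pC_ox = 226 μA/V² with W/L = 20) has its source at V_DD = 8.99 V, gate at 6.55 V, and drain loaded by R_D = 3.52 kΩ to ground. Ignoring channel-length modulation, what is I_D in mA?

V_SG = V_DD − V_G = 8.99 − 6.55 = 2.44 V, so V_ov = 2.44 − 0.68 = 1.76 V.
k_p = μ_pC_ox · (W/L) = 4.52 mA/V².
Assume saturation: I_D = ½ k_p V_ov² = 0.5 × 4.52 × 1.76² = 7 mA, giving V_SD = V_DD − I_D R_D = 8.99 − 7 × 3.52 = -15.7 V.
But -15.7 V < V_ov = 1.76 V, so the device is actually in triode.
In triode I_D = k_p[V_ov V_SD − ½ V_SD²] and I_D = (V_DD − V_SD)/R_D. Equating: 7.96 V_SD² − 29 V_SD + 8.99 = 0, giving V_SD = 0.342 V (the root below V_ov).
I_D = (8.99 − 0.342) / 3.52 = 2.46 mA.

I_D = 2.46 mA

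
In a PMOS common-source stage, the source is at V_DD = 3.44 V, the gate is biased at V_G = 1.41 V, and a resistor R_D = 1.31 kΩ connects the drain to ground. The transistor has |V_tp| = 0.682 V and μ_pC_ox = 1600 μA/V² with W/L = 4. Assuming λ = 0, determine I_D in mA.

I_D = 2.39 mA

V_SG = V_DD − V_G = 3.44 − 1.41 = 2.03 V, so V_ov = 2.03 − 0.682 = 1.35 V.
k_p = μ_pC_ox · (W/L) = 6.4 mA/V².
Assume saturation: I_D = ½ k_p V_ov² = 0.5 × 6.4 × 1.35² = 5.81 mA, giving V_SD = V_DD − I_D R_D = 3.44 − 5.81 × 1.31 = -4.18 V.
But -4.18 V < V_ov = 1.35 V, so the device is actually in triode.
In triode I_D = k_p[V_ov V_SD − ½ V_SD²] and I_D = (V_DD − V_SD)/R_D. Equating: 4.19 V_SD² − 12.3 V_SD + 3.44 = 0, giving V_SD = 0.313 V (the root below V_ov).
I_D = (3.44 − 0.313) / 1.31 = 2.39 mA.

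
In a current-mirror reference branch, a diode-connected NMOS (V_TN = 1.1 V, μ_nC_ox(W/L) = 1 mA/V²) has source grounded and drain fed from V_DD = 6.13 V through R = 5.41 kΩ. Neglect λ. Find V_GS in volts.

V_GS = 2.29 V

With gate tied to drain, V_GS = V_DS ≥ V_GS − V_TN, so the device is in saturation.
KCL at the drain: ½ k_n (V_GS − V_TN)² = (V_DD − V_GS)/R.
Let x = V_GS − 1.1. Then 2.71 x² + x − 5.03 = 0, giving x = 1.19 V (positive root), so V_GS = 2.29 V.
I_D = (V_DD − V_GS)/R = (6.13 − 2.29) / 5.41 = 0.71 mA.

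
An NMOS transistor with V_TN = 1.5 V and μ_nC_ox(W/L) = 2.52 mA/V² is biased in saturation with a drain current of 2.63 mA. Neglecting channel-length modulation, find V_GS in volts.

V_GS = 2.94 V

In saturation I_D = ½ k_n (V_GS − V_TN)², so V_GS − V_TN = √(2 I_D / k_n) = √(2 × 2.63 / 2.52) = 1.44 V.
V_GS = 1.5 + 1.44 = 2.94 V.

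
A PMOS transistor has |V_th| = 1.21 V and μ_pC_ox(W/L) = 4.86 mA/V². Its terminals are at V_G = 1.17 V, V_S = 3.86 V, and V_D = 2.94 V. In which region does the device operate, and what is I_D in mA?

Triode; I_D = 4.56 mA

V_SG = V_S − V_G = 3.86 − 1.17 = 2.69 V; V_SD = V_S − V_D = 3.86 − 2.94 = 0.92 V.
V_ov = V_SG − |V_th| = 2.69 − 1.21 = 1.48 V.
Since V_SD = 0.92 V < V_ov = 1.48 V, the device is in the triode region.
I_D = k_p [V_ov · V_SD − ½ V_SD²] = 4.86 × [1.48 × 0.92 − 0.5 × 0.92²] = 4.56 mA.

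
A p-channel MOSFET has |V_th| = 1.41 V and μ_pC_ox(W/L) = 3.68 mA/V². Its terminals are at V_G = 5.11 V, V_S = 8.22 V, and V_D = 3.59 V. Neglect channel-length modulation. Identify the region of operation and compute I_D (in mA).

Saturation; I_D = 5.32 mA

V_SG = V_S − V_G = 8.22 − 5.11 = 3.11 V; V_SD = V_S − V_D = 8.22 − 3.59 = 4.63 V.
V_ov = V_SG − |V_th| = 3.11 − 1.41 = 1.7 V.
Since V_SD = 4.63 V ≥ V_ov = 1.7 V, the device is in saturation.
I_D = ½ k_p V_ov² = 0.5 × 3.68 × 1.7² = 5.32 mA.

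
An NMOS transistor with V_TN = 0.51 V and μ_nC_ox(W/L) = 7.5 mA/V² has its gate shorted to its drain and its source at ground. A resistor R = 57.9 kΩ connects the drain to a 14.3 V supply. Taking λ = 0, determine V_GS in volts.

V_GS = 0.760 V

With gate tied to drain, V_GS = V_DS ≥ V_GS − V_TN, so the device is in saturation.
KCL at the drain: ½ k_n (V_GS − V_TN)² = (V_DD − V_GS)/R.
Let x = V_GS − 0.51. Then 217 x² + x − 13.79 = 0, giving x = 0.25 V (positive root), so V_GS = 0.76 V.
I_D = (V_DD − V_GS)/R = (14.3 − 0.76) / 57.9 = 0.234 mA.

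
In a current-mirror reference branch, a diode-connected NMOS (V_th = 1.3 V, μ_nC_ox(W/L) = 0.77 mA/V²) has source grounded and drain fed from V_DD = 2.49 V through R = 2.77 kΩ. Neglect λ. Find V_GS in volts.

With gate tied to drain, V_GS = V_DS ≥ V_GS − V_th, so the device is in saturation.
KCL at the drain: ½ k_n (V_GS − V_th)² = (V_DD − V_GS)/R.
Let x = V_GS − 1.3. Then 1.07 x² + x − 1.19 = 0, giving x = 0.687 V (positive root), so V_GS = 1.99 V.
I_D = (V_DD − V_GS)/R = (2.49 − 1.99) / 2.77 = 0.182 mA.

V_GS = 1.99 V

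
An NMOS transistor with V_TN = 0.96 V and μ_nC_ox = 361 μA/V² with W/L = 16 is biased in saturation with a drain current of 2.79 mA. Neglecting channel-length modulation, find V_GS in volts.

V_GS = 1.94 V

k_n = μ_nC_ox · (W/L) = 5.776 mA/V².
In saturation I_D = ½ k_n (V_GS − V_TN)², so V_GS − V_TN = √(2 I_D / k_n) = √(2 × 2.79 / 5.776) = 0.983 V.
V_GS = 0.96 + 0.983 = 1.94 V.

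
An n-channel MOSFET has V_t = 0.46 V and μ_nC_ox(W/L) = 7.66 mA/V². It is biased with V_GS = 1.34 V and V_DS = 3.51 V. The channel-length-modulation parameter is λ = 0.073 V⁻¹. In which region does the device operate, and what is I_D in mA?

V_ov = V_GS − V_t = 1.34 − 0.46 = 0.88 V.
Since V_DS = 3.51 V ≥ V_ov = 0.88 V, the device is in saturation.
I_D = ½ k_n V_ov² (1 + λ V_DS) = 0.5 × 7.66 × 0.88² × (1 + 0.073 × 3.51) = 3.73 mA.

Saturation; I_D = 3.73 mA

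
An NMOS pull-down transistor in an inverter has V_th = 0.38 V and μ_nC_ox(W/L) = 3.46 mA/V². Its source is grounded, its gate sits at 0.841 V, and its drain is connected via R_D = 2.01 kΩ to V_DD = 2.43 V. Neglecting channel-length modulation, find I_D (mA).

V_GS = V_G = 0.841 V, so V_ov = 0.841 − 0.38 = 0.461 V.
Assume saturation: I_D = ½ k_n V_ov² = 0.5 × 3.46 × 0.461² = 0.368 mA, giving V_DS = V_DD − I_D R_D = 2.43 − 0.368 × 2.01 = 1.69 V.
V_DS = 1.69 V ≥ V_ov = 0.461 V, confirming saturation.

I_D = 0.368 mA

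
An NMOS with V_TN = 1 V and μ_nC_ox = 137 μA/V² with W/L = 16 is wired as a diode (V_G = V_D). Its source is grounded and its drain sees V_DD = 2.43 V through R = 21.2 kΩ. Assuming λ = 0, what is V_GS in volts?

With gate tied to drain, V_GS = V_DS ≥ V_GS − V_TN, so the device is in saturation.
k_n = μ_nC_ox · (W/L) = 2.192 mA/V².
KCL at the drain: ½ k_n (V_GS − V_TN)² = (V_DD − V_GS)/R.
Let x = V_GS − 1. Then 23.2 x² + x − 1.43 = 0, giving x = 0.227 V (positive root), so V_GS = 1.23 V.
I_D = (V_DD − V_GS)/R = (2.43 − 1.23) / 21.2 = 0.0567 mA.

V_GS = 1.23 V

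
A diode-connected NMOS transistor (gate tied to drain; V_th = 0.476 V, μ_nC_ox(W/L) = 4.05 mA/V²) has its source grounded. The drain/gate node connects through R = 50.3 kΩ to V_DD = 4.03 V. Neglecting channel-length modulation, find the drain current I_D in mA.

I_D = 0.0670 mA

With gate tied to drain, V_GS = V_DS ≥ V_GS − V_th, so the device is in saturation.
KCL at the drain: ½ k_n (V_GS − V_th)² = (V_DD − V_GS)/R.
Let x = V_GS − 0.476. Then 102 x² + x − 3.554 = 0, giving x = 0.182 V (positive root), so V_GS = 0.658 V.
I_D = (V_DD − V_GS)/R = (4.03 − 0.658) / 50.3 = 0.067 mA.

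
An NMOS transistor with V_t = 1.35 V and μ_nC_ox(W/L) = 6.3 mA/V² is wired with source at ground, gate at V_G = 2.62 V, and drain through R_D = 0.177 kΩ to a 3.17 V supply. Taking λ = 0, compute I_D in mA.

V_GS = V_G = 2.62 V, so V_ov = 2.62 − 1.35 = 1.27 V.
Assume saturation: I_D = ½ k_n V_ov² = 0.5 × 6.3 × 1.27² = 5.08 mA, giving V_DS = V_DD − I_D R_D = 3.17 − 5.08 × 0.177 = 2.27 V.
V_DS = 2.27 V ≥ V_ov = 1.27 V, confirming saturation.

I_D = 5.08 mA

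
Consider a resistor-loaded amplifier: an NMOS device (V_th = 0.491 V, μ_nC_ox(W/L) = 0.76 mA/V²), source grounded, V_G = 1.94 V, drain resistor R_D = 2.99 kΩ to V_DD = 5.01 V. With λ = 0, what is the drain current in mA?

V_GS = V_G = 1.94 V, so V_ov = 1.94 − 0.491 = 1.45 V.
Assume saturation: I_D = ½ k_n V_ov² = 0.5 × 0.76 × 1.45² = 0.798 mA, giving V_DS = V_DD − I_D R_D = 5.01 − 0.798 × 2.99 = 2.62 V.
V_DS = 2.62 V ≥ V_ov = 1.45 V, confirming saturation.

I_D = 0.798 mA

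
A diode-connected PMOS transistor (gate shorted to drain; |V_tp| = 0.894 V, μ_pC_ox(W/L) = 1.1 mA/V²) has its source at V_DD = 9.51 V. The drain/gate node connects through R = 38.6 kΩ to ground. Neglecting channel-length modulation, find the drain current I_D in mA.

With gate tied to drain, V_SG = V_SD ≥ V_SG − |V_tp|, so the device is in saturation.
KCL at the drain: ½ k_p (V_SG − |V_tp|)² = (V_DD − V_SG)/R.
Let x = V_SG − 0.894. Then 21.2 x² + x − 8.616 = 0, giving x = 0.614 V (positive root), so V_SG = 1.51 V.
I_D = (V_DD − V_SG)/R = (9.51 − 1.51) / 38.6 = 0.207 mA.

I_D = 0.207 mA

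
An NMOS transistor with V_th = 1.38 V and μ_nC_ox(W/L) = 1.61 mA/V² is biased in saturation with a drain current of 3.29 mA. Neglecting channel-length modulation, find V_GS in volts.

V_GS = 3.40 V

In saturation I_D = ½ k_n (V_GS − V_th)², so V_GS − V_th = √(2 I_D / k_n) = √(2 × 3.29 / 1.61) = 2.02 V.
V_GS = 1.38 + 2.02 = 3.4 V.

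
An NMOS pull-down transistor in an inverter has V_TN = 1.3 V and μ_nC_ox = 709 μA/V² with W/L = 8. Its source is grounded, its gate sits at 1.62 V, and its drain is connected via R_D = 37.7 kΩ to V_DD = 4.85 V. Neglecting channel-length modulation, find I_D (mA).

V_GS = V_G = 1.62 V, so V_ov = 1.62 − 1.3 = 0.32 V.
k_n = μ_nC_ox · (W/L) = 5.672 mA/V².
Assume saturation: I_D = ½ k_n V_ov² = 0.5 × 5.672 × 0.32² = 0.29 mA, giving V_DS = V_DD − I_D R_D = 4.85 − 0.29 × 37.7 = -6.1 V.
But -6.1 V < V_ov = 0.32 V, so the device is actually in triode.
In triode I_D = k_n[V_ov V_DS − ½ V_DS²] and I_D = (V_DD − V_DS)/R_D. Equating: 107 V_DS² − 69.43 V_DS + 4.85 = 0, giving V_DS = 0.0796 V (the root below V_ov).
I_D = (4.85 − 0.0796) / 37.7 = 0.127 mA.

I_D = 0.127 mA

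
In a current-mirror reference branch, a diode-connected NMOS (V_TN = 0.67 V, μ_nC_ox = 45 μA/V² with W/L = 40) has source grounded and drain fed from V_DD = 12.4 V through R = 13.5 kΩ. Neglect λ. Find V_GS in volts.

V_GS = 1.61 V

With gate tied to drain, V_GS = V_DS ≥ V_GS − V_TN, so the device is in saturation.
k_n = μ_nC_ox · (W/L) = 1.8 mA/V².
KCL at the drain: ½ k_n (V_GS − V_TN)² = (V_DD − V_GS)/R.
Let x = V_GS − 0.67. Then 12.2 x² + x − 11.73 = 0, giving x = 0.942 V (positive root), so V_GS = 1.61 V.
I_D = (V_DD − V_GS)/R = (12.4 − 1.61) / 13.5 = 0.799 mA.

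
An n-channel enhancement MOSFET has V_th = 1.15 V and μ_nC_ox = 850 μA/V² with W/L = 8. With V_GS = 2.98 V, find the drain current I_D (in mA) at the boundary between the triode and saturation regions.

At the boundary V_DS = V_ov = V_GS − V_th = 2.98 − 1.15 = 1.83 V.
k_n = μ_nC_ox · (W/L) = 6.8 mA/V².
I_D = ½ k_n V_ov² = 0.5 × 6.8 × 1.83² = 11.4 mA.

I_D = 11.4 mA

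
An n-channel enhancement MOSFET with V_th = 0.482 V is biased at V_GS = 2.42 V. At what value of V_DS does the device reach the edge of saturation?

The boundary between triode and saturation is V_DS = V_GS − V_th = V_ov.
V_ov = 2.42 − 0.482 = 1.94 V.

V_DS,sat = 1.94 V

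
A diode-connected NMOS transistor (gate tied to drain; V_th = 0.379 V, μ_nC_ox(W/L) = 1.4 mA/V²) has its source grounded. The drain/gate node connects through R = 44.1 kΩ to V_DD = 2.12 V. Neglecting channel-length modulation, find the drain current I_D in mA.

With gate tied to drain, V_GS = V_DS ≥ V_GS − V_th, so the device is in saturation.
KCL at the drain: ½ k_n (V_GS − V_th)² = (V_DD − V_GS)/R.
Let x = V_GS − 0.379. Then 30.9 x² + x − 1.741 = 0, giving x = 0.222 V (positive root), so V_GS = 0.601 V.
I_D = (V_DD − V_GS)/R = (2.12 − 0.601) / 44.1 = 0.0344 mA.

I_D = 0.0344 mA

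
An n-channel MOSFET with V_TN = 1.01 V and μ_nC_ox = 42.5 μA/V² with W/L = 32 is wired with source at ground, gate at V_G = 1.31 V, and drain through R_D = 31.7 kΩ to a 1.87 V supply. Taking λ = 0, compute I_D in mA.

I_D = 0.0530 mA

V_GS = V_G = 1.31 V, so V_ov = 1.31 − 1.01 = 0.3 V.
k_n = μ_nC_ox · (W/L) = 1.36 mA/V².
Assume saturation: I_D = ½ k_n V_ov² = 0.5 × 1.36 × 0.3² = 0.0612 mA, giving V_DS = V_DD − I_D R_D = 1.87 − 0.0612 × 31.7 = -0.07 V.
But -0.07 V < V_ov = 0.3 V, so the device is actually in triode.
In triode I_D = k_n[V_ov V_DS − ½ V_DS²] and I_D = (V_DD − V_DS)/R_D. Equating: 21.6 V_DS² − 13.93 V_DS + 1.87 = 0, giving V_DS = 0.19 V (the root below V_ov).
I_D = (1.87 − 0.19) / 31.7 = 0.053 mA.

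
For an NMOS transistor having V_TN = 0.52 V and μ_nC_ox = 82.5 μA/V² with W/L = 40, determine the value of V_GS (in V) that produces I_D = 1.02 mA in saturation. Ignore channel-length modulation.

k_n = μ_nC_ox · (W/L) = 3.3 mA/V².
In saturation I_D = ½ k_n (V_GS − V_TN)², so V_GS − V_TN = √(2 I_D / k_n) = √(2 × 1.02 / 3.3) = 0.786 V.
V_GS = 0.52 + 0.786 = 1.31 V.

V_GS = 1.31 V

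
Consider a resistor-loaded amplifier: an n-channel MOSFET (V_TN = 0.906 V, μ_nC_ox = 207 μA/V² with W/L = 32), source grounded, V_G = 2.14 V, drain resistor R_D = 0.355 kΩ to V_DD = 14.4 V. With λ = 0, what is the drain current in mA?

V_GS = V_G = 2.14 V, so V_ov = 2.14 − 0.906 = 1.23 V.
k_n = μ_nC_ox · (W/L) = 6.624 mA/V².
Assume saturation: I_D = ½ k_n V_ov² = 0.5 × 6.624 × 1.23² = 5.04 mA, giving V_DS = V_DD − I_D R_D = 14.4 − 5.04 × 0.355 = 12.6 V.
V_DS = 12.6 V ≥ V_ov = 1.23 V, confirming saturation.

I_D = 5.04 mA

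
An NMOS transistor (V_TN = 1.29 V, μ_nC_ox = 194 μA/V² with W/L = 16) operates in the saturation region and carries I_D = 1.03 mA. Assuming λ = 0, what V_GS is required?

V_GS = 2.10 V

k_n = μ_nC_ox · (W/L) = 3.104 mA/V².
In saturation I_D = ½ k_n (V_GS − V_TN)², so V_GS − V_TN = √(2 I_D / k_n) = √(2 × 1.03 / 3.104) = 0.815 V.
V_GS = 1.29 + 0.815 = 2.1 V.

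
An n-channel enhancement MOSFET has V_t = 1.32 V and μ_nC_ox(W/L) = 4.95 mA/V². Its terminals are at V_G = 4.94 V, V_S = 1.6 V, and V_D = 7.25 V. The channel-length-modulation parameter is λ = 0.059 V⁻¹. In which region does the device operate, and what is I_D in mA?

V_GS = V_G − V_S = 4.94 − 1.6 = 3.34 V; V_DS = V_D − V_S = 7.25 − 1.6 = 5.65 V.
V_ov = V_GS − V_t = 3.34 − 1.32 = 2.02 V.
Since V_DS = 5.65 V ≥ V_ov = 2.02 V, the device is in saturation.
I_D = ½ k_n V_ov² (1 + λ V_DS) = 0.5 × 4.95 × 2.02² × (1 + 0.059 × 5.65) = 13.5 mA.

Saturation; I_D = 13.5 mA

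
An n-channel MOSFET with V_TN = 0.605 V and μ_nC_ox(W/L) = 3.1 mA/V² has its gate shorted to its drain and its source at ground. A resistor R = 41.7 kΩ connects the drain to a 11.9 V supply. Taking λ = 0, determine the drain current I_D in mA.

I_D = 0.261 mA

With gate tied to drain, V_GS = V_DS ≥ V_GS − V_TN, so the device is in saturation.
KCL at the drain: ½ k_n (V_GS − V_TN)² = (V_DD − V_GS)/R.
Let x = V_GS − 0.605. Then 64.6 x² + x − 11.29 = 0, giving x = 0.41 V (positive root), so V_GS = 1.02 V.
I_D = (V_DD − V_GS)/R = (11.9 − 1.02) / 41.7 = 0.261 mA.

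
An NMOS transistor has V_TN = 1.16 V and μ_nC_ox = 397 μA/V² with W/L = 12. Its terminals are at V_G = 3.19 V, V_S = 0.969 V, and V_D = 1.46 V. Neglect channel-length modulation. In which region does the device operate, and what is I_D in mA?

V_GS = V_G − V_S = 3.19 − 0.969 = 2.22 V; V_DS = V_D − V_S = 1.46 − 0.969 = 0.491 V.
k_n = μ_nC_ox · (W/L) = 4.764 mA/V².
V_ov = V_GS − V_TN = 2.22 − 1.16 = 1.06 V.
Since V_DS = 0.491 V < V_ov = 1.06 V, the device is in the triode region.
I_D = k_n [V_ov · V_DS − ½ V_DS²] = 4.764 × [1.06 × 0.491 − 0.5 × 0.491²] = 1.91 mA.

Triode; I_D = 1.91 mA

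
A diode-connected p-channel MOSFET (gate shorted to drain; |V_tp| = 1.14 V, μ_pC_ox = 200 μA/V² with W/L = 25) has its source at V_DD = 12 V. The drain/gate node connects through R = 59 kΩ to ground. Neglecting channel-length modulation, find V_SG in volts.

With gate tied to drain, V_SG = V_SD ≥ V_SG − |V_tp|, so the device is in saturation.
k_p = μ_pC_ox · (W/L) = 5 mA/V².
KCL at the drain: ½ k_p (V_SG − |V_tp|)² = (V_DD − V_SG)/R.
Let x = V_SG − 1.14. Then 148 x² + x − 10.86 = 0, giving x = 0.268 V (positive root), so V_SG = 1.41 V.
I_D = (V_DD − V_SG)/R = (12 − 1.41) / 59 = 0.18 mA.

V_SG = 1.41 V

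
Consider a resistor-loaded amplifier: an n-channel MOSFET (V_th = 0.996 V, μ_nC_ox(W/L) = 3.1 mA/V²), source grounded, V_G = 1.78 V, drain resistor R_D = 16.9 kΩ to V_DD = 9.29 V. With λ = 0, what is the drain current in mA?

V_GS = V_G = 1.78 V, so V_ov = 1.78 − 0.996 = 0.784 V.
Assume saturation: I_D = ½ k_n V_ov² = 0.5 × 3.1 × 0.784² = 0.953 mA, giving V_DS = V_DD − I_D R_D = 9.29 − 0.953 × 16.9 = -6.81 V.
But -6.81 V < V_ov = 0.784 V, so the device is actually in triode.
In triode I_D = k_n[V_ov V_DS − ½ V_DS²] and I_D = (V_DD − V_DS)/R_D. Equating: 26.2 V_DS² − 42.07 V_DS + 9.29 = 0, giving V_DS = 0.264 V (the root below V_ov).
I_D = (9.29 − 0.264) / 16.9 = 0.534 mA.

I_D = 0.534 mA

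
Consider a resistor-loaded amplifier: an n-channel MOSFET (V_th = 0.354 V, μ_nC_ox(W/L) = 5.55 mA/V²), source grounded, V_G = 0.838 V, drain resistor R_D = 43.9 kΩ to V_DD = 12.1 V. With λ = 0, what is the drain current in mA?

V_GS = V_G = 0.838 V, so V_ov = 0.838 − 0.354 = 0.484 V.
Assume saturation: I_D = ½ k_n V_ov² = 0.5 × 5.55 × 0.484² = 0.65 mA, giving V_DS = V_DD − I_D R_D = 12.1 − 0.65 × 43.9 = -16.4 V.
But -16.4 V < V_ov = 0.484 V, so the device is actually in triode.
In triode I_D = k_n[V_ov V_DS − ½ V_DS²] and I_D = (V_DD − V_DS)/R_D. Equating: 122 V_DS² − 118.9 V_DS + 12.1 = 0, giving V_DS = 0.115 V (the root below V_ov).
I_D = (12.1 − 0.115) / 43.9 = 0.273 mA.

I_D = 0.273 mA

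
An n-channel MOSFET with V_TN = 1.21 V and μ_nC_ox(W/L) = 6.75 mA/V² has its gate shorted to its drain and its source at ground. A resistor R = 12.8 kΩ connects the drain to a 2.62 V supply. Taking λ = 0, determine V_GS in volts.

V_GS = 1.38 V

With gate tied to drain, V_GS = V_DS ≥ V_GS − V_TN, so the device is in saturation.
KCL at the drain: ½ k_n (V_GS − V_TN)² = (V_DD − V_GS)/R.
Let x = V_GS − 1.21. Then 43.2 x² + x − 1.41 = 0, giving x = 0.169 V (positive root), so V_GS = 1.38 V.
I_D = (V_DD − V_GS)/R = (2.62 − 1.38) / 12.8 = 0.0969 mA.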